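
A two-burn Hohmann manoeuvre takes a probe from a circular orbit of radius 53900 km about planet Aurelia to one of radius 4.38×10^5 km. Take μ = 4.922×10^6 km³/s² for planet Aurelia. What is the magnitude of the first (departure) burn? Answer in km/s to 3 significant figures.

Δv₁ = 3.20 km/s

The Hohmann ellipse has a_t = (r₁ + r₂)/2 = 2.4595×10^5 km.
Circular speed at r = 53900 km: v_c = √(μ/r) = 9.5560 km/s.
Transfer-orbit speed at the same r (vis-viva, a = a_t): v_t = √[μ(2/r − 1/a_t)] = 12.752 km/s.
Δv₁ = |v_t − v_c| = |12.752 − 9.5560| = 3.196 km/s.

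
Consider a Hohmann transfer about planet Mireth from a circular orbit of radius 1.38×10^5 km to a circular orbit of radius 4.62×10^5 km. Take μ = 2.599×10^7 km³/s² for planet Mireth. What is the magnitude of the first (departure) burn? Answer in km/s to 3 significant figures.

The Hohmann ellipse has a_t = (r₁ + r₂)/2 = 3.000×10^5 km.
Circular speed at r = 1.380×10^5 km: v_c = √(μ/r) = 13.723 km/s.
Vis-viva on the transfer ellipse at r = 1.380×10^5 km gives v_t = √[μ(2/r − 1/a_t)] = 17.030 km/s.
Δv₁ = |v_t − v_c| = |17.030 − 13.723| = 3.307 km/s.

Δv₁ = 3.31 km/s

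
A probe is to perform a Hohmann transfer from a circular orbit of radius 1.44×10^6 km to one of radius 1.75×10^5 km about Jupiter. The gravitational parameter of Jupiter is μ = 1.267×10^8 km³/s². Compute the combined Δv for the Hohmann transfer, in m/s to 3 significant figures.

Transfer-ellipse semi-major axis a_t = (r₁ + r₂)/2 = (1.440×10^6 + 1.750×10^5)/2 = 8.075×10^5 km.
At r₁ the circular-orbit speed is v₁ = √(μ/r₁) = 9.380 km/s.
On the transfer ellipse at r₁, vis-viva gives v_a = √[μ(2/r₁ − 1/a_t)] = 4.367 km/s.
First burn Δv₁ = |v_a − v₁| = 5.013 km/s.
At r₂, v₂ = √(μ/r₂) = 26.907 km/s.
Transfer-orbit speed at r₂: v_p = √[μ(2/r₂ − 1/a_t)] = 35.932 km/s.
Second burn Δv₂ = |v₂ − v_p| = 9.025 km/s.
Δv = Δv₁ + Δv₂ = 5.013 + 9.025 = 14.04 km/s.

Δv = 14000 m/s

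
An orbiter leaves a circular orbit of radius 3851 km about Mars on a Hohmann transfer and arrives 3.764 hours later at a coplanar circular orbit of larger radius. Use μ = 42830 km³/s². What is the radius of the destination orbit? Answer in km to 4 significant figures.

r₂ = 14690 km

Transfer time t = 3.764 hours = 13550.4 s, and t = π√(a_t³/μ).
So a_t = (μ t²/π²)^(1/3) = (42830 × (13550.4)² / π²)^(1/3) = 9270.8 km.
Since a_t = (r₁ + r₂)/2, r₂ = 2a_t − r₁ = 2×9270.8 − 3851 = 14690.6 km.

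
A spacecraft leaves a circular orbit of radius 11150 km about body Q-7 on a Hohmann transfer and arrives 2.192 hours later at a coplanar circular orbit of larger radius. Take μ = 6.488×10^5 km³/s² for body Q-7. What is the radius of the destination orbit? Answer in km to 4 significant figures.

r₂ = 20840 km

Transfer time t = 2.192 hours = 7891.2 s, and t = π√(a_t³/μ).
So a_t = (μ t²/π²)^(1/3) = (6.488×10^5 × (7891.2)² / π²)^(1/3) = 15997 km.
Since a_t = (r₁ + r₂)/2, r₂ = 2a_t − r₁ = 2×15997 − 11150 = 20844 km.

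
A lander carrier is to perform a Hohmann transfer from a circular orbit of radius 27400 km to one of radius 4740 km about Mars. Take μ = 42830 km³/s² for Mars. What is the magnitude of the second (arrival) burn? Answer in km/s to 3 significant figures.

The Hohmann ellipse has a_t = (r₁ + r₂)/2 = 16070 km.
Circular speed at r = 4740 km: v_c = √(μ/r) = 3.0060 km/s.
Vis-viva on the transfer ellipse at r = 4740 km gives v_t = √[μ(2/r − 1/a_t)] = 3.9251 km/s.
Δv₂ = |v_t − v_c| = |3.9251 − 3.0060| = 0.9191 km/s.

Δv₂ = 0.919 km/s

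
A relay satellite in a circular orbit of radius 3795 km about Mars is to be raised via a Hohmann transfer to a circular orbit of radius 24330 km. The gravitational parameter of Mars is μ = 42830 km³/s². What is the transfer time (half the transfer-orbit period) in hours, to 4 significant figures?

The Hohmann ellipse has a_t = (r₁ + r₂)/2 = 14062.5 km.
Half the transfer-orbit period gives t = π√(a_t³/μ) = 25315 s.
Converting: 25315 s ÷ 3600 s/hour = 7.032 hours.

t = 7.032 hours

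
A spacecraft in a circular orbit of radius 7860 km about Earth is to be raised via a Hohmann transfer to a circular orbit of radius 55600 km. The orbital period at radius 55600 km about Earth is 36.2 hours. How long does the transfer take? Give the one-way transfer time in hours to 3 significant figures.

t = 7.80 hours

From Kepler's third law T² = 4π²r³/μ at r = 55600 km, T = 36.2 hours = 36.2 × 3600 s = 1.3032×10^5 s: μ = 4π²r³/T² = 3.99542×10^5 km³/s².
The Hohmann ellipse has a_t = (r₁ + r₂)/2 = 31730 km.
Half the transfer-orbit period gives t = π√(a_t³/μ) = 28090 s.
Converting: 28090 s ÷ 3600 s/hour = 7.80 hours.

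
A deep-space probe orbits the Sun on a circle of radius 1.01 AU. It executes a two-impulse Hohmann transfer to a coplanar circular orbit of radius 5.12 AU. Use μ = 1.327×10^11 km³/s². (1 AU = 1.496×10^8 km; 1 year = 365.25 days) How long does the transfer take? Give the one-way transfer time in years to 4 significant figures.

In km: r₁ = 1.01 × 1.496×10^8 = 1.51096×10^8 km; r₂ = 5.12 × 1.496×10^8 = 7.65952×10^8 km.
Transfer-ellipse semi-major axis a_t = (r₁ + r₂)/2 = (1.51096×10^8 + 7.65952×10^8)/2 = 4.58524×10^8 km.
Transfer time t = π√(a_t³/μ) = π√((4.58524×10^8)³ / 1.327×10^11) = 8.468×10^7 s.
Converting: 8.468×10^7 s ÷ 3.15576×10^7 s/year (365.25 × 86400) = 2.683 years.

t = 2.683 years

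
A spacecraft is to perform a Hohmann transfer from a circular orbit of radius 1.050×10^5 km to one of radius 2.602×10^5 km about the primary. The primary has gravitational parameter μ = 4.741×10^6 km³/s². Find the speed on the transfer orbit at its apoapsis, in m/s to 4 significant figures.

Transfer-ellipse semi-major axis a_t = (r₁ + r₂)/2 = (1.050×10^5 + 2.602×10^5)/2 = 1.826×10^5 km.
At apoapsis, r = 2.602×10^5 km.
Vis-viva: v = √[μ(2/r − 1/a_t)] = √[4.741×10^6 × (2/2.602×10^5 − 1/1.826×10^5)] = 3.237 km/s.

v = 3237 m/s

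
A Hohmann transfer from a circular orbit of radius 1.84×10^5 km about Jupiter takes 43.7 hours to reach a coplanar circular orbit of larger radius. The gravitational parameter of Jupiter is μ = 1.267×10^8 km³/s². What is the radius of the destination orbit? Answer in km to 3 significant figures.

Transfer time t = 43.7 hours = 1.5732×10^5 s, and t = π√(a_t³/μ).
So a_t = (μ t²/π²)^(1/3) = (1.267×10^8 × (1.5732×10^5)² / π²)^(1/3) = 6.8236×10^5 km.
Since a_t = (r₁ + r₂)/2, r₂ = 2a_t − r₁ = 2×6.8236×10^5 − 1.840×10^5 = 1.18072×10^6 km.

r₂ = 1.18×10^6 km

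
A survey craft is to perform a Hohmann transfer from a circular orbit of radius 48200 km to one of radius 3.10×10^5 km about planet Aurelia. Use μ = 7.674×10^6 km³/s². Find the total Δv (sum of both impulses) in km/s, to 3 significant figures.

The Hohmann ellipse has a_t = (r₁ + r₂)/2 = 1.791×10^5 km.
Circular speed at r₁: v₁ = √(μ/r₁) = √(7.674×10^6/48200) = 12.6179 km/s.
On the transfer ellipse at r₁, vis-viva gives v_p = √[μ(2/r₁ − 1/a_t)] = 16.6005 km/s.
First burn Δv₁ = |v_p − v₁| = 3.983 km/s.
At r₂, v₂ = √(μ/r₂) = 4.975 km/s.
Transfer-orbit speed at r₂: v_a = √[μ(2/r₂ − 1/a_t)] = 2.581 km/s.
Second burn Δv₂ = |v₂ − v_a| = 2.394 km/s.
Total Δv = Δv₁ + Δv₂ = 6.377 km/s.

Δv = 6.38 km/s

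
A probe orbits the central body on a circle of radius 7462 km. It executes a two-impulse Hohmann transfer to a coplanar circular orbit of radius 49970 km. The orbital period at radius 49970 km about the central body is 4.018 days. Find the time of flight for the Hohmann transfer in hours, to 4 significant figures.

t = 21.00 hours

From Kepler's third law T² = 4π²r³/μ at r = 49970 km, T = 4.018 days = 4.018 × 86400 s = 3.471552×10^5 s: μ = 4π²r³/T² = 40873.4 km³/s².
Semi-major axis of the transfer orbit: a_t = (7462 + 49970)/2 = 28716 km.
By Kepler's third law the transfer-orbit period is T = 2π√(a_t³/μ), so t = T/2 = 75616 s.
Converting: 75616 s ÷ 3600 s/hour = 21.00 hours.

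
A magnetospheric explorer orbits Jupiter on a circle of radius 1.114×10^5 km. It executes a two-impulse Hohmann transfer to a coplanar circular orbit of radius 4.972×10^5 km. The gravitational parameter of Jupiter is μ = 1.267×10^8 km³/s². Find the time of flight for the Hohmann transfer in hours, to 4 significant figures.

t = 13.01 hours

Transfer-ellipse semi-major axis a_t = (r₁ + r₂)/2 = (1.114×10^5 + 4.972×10^5)/2 = 3.043×10^5 km.
By Kepler's third law the transfer-orbit period is T = 2π√(a_t³/μ), so t = T/2 = 46850 s.
Converting: 46850 s ÷ 3600 s/hour = 13.01 hours.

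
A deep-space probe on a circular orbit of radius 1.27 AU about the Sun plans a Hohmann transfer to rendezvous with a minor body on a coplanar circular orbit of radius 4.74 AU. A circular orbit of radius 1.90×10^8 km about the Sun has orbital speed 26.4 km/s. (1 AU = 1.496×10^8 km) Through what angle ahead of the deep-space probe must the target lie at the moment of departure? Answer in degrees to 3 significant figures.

φ = 89.1°

From the circular-orbit relation v² = μ/r at r = 1.90×10^8 km: μ = v²r = (26.4)² × 1.90×10^8 = 1.32422×10^11 km³/s².
In km: r₁ = 1.27 × 1.496×10^8 = 1.89992×10^8 km; r₂ = 4.74 × 1.496×10^8 = 7.09104×10^8 km.
Transfer-ellipse semi-major axis a_t = (r₁ + r₂)/2 = (1.89992×10^8 + 7.09104×10^8)/2 = 4.49548×10^8 km.
Transfer time t = π√(a_t³/μ) = 8.2287×10^7 s.
Target angular speed ω₂ = √(μ/r₂³) = 1.9272×10^-8 rad/s.
Angle swept by the target during transfer: ω₂·t = 1.5858 rad = 90.86°.
The deep-space probe traverses 180° on the transfer ellipse, so the target must lead by 180° − 90.86° = 89.1°.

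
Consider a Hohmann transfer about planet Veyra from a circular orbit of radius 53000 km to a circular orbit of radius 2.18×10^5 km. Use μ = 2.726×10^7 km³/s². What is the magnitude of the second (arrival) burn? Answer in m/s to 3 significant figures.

Δv₂ = 4190 m/s

Transfer-ellipse semi-major axis a_t = (r₁ + r₂)/2 = (53000 + 2.180×10^5)/2 = 1.355×10^5 km.
On the circular orbit at r = 2.180×10^5 km, v_c = √(μ/r) = 11.1824 km/s.
Transfer-orbit speed at the same r (vis-viva, a = a_t): v_t = √[μ(2/r − 1/a_t)] = 6.99364 km/s.
Δv₂ = |v_t − v_c| = |6.99364 − 11.1824| = 4.189 km/s.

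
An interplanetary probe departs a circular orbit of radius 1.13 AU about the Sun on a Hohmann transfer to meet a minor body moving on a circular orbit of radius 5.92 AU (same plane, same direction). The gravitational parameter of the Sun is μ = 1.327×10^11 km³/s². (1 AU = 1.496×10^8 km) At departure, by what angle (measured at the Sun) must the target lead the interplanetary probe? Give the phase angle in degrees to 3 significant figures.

In km: r₁ = 1.13 × 1.496×10^8 = 1.69048×10^8 km; r₂ = 5.92 × 1.496×10^8 = 8.85632×10^8 km.
The Hohmann ellipse has a_t = (r₁ + r₂)/2 = 5.2734×10^8 km.
Transfer time t = π√(a_t³/μ) = 1.04436×10^8 s.
The target's mean motion on its circular orbit is ω₂ = √(μ/r₂³) = 1.38215×10^-8 rad/s.
Angle swept by the target during transfer: ω₂·t = 1.44346 rad = 82.70°.
The interplanetary probe traverses 180° on the transfer ellipse, so the target must lead by 180° − 82.70° = 97.3°.

φ = 97.3°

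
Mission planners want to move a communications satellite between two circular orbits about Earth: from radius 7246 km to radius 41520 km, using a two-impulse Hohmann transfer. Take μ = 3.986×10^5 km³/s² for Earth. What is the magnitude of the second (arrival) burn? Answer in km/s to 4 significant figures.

The Hohmann ellipse has a_t = (r₁ + r₂)/2 = 24383 km.
On the circular orbit at r = 41520 km, v_c = √(μ/r) = 3.098 km/s.
Transfer-orbit speed at the same r (vis-viva, a = a_t): v_t = √[μ(2/r − 1/a_t)] = 1.689 km/s.
Δv₂ = |v_t − v_c| = |1.689 − 3.098| = 1.409 km/s.

Δv₂ = 1.409 km/s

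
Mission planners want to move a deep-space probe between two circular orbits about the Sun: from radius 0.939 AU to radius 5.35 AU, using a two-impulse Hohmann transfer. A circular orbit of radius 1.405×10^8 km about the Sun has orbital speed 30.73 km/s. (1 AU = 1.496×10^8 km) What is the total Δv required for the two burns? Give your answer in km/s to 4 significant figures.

From the circular-orbit relation v² = μ/r at r = 1.405×10^8 km: μ = v²r = (30.73)² × 1.405×10^8 = 1.32679×10^11 km³/s².
In km: r₁ = 0.939 × 1.496×10^8 = 1.404744×10^8 km; r₂ = 5.35 × 1.496×10^8 = 8.0036×10^8 km.
Semi-major axis of the transfer orbit: a_t = (1.404744×10^8 + 8.0036×10^8)/2 = 4.704172×10^8 km.
At r₁ the circular-orbit speed is v₁ = √(μ/r₁) = 30.733 km/s.
Transfer-orbit speed at r₁ (vis-viva equation): v_p = √[μ(2/r₁ − 1/a_t)] = 40.087 km/s.
First burn Δv₁ = |v_p − v₁| = 9.354 km/s.
At r₂, v₂ = √(μ/r₂) = 12.875 km/s.
Transfer-orbit speed at r₂: v_a = √[μ(2/r₂ − 1/a_t)] = 7.0358 km/s.
Second burn Δv₂ = |v₂ − v_a| = 5.839 km/s.
Total Δv = Δv₁ + Δv₂ = 15.19 km/s.

Δv = 15.19 km/s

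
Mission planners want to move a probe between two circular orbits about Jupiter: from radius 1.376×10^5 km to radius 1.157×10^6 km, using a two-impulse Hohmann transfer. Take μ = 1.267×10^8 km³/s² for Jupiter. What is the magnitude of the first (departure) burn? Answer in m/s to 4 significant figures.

Transfer-ellipse semi-major axis a_t = (r₁ + r₂)/2 = (1.376×10^5 + 1.157×10^6)/2 = 6.473×10^5 km.
Circular speed at r = 1.376×10^5 km: v_c = √(μ/r) = 30.3444 km/s.
Vis-viva on the transfer ellipse at r = 1.376×10^5 km gives v_t = √[μ(2/r − 1/a_t)] = 40.5689 km/s.
Δv₁ = |v_t − v_c| = |40.5689 − 30.3444| = 10.22 km/s.

Δv₁ = 10220 m/s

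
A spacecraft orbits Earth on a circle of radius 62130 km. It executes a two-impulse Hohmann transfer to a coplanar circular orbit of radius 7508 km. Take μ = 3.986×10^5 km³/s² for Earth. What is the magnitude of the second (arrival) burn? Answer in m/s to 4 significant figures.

Semi-major axis of the transfer orbit: a_t = (62130 + 7508)/2 = 34819 km.
On the circular orbit at r = 7508 km, v_c = √(μ/r) = 7.286 km/s.
Vis-viva on the transfer ellipse at r = 7508 km gives v_t = √[μ(2/r − 1/a_t)] = 9.733 km/s.
Δv₂ = |v_t − v_c| = |9.733 − 7.286| = 2.447 km/s.

Δv₂ = 2447 m/s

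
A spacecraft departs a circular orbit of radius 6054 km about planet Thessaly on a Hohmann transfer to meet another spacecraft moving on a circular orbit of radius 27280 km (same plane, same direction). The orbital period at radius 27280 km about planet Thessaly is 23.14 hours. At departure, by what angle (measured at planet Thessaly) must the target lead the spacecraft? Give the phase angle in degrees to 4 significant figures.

φ = 94.04°

From Kepler's third law T² = 4π²r³/μ at r = 27280 km, T = 23.14 hours = 23.14 × 3600 s = 83304 s: μ = 4π²r³/T² = 1.15494×10^5 km³/s².
Semi-major axis of the transfer orbit: a_t = (6054 + 27280)/2 = 16667 km.
The half-period of the transfer ellipse is t = π√(a_t³/μ) = 19891 s.
Target angular speed ω₂ = √(μ/r₂³) = 7.5425×10^-5 rad/s.
Angle swept by the target during transfer: ω₂·t = 1.5003 rad = 85.96°.
The spacecraft traverses 180° on the transfer ellipse, so the target must lead by 180° − 85.96° = 94.04°.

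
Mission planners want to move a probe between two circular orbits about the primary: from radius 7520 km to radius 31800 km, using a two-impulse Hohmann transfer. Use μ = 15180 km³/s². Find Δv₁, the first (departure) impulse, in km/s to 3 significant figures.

Δv₁ = 0.386 km/s

Transfer-ellipse semi-major axis a_t = (r₁ + r₂)/2 = (7520 + 31800)/2 = 19660 km.
On the circular orbit at r = 7520 km, v_c = √(μ/r) = 1.4208 km/s.
Transfer-orbit speed at the same r (vis-viva, a = a_t): v_t = √[μ(2/r − 1/a_t)] = 1.8070 km/s.
Δv₁ = |v_t − v_c| = |1.8070 − 1.4208| = 0.3862 km/s.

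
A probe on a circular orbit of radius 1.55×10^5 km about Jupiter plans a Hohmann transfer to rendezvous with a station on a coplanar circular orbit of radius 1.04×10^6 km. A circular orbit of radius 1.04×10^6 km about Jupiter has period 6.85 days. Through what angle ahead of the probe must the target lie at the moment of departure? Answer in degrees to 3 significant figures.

φ = 102°

From Kepler's third law T² = 4π²r³/μ at r = 1.04×10^6 km, T = 6.85 days = 6.85 × 86400 s = 5.9184×10^5 s: μ = 4π²r³/T² = 1.26780×10^8 km³/s².
Semi-major axis of the transfer orbit: a_t = (1.550×10^5 + 1.040×10^6)/2 = 5.975×10^5 km.
Transfer time t = π√(a_t³/μ) = 1.2886×10^5 s.
Target angular speed ω₂ = √(μ/r₂³) = 1.0616×10^-5 rad/s.
Angle swept by the target during transfer: ω₂·t = 1.368 rad = 78.38°.
The probe traverses 180° on the transfer ellipse, so the target must lead by 180° − 78.38° = 102°.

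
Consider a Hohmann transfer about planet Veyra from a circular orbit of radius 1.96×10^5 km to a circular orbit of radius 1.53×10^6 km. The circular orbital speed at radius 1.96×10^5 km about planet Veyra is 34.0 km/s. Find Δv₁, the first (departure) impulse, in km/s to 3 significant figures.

From the circular-orbit relation v² = μ/r at r = 1.96×10^5 km: μ = v²r = (34.0)² × 1.96×10^5 = 2.26576×10^8 km³/s².
The Hohmann ellipse has a_t = (r₁ + r₂)/2 = 8.630×10^5 km.
On the circular orbit at r = 1.960×10^5 km, v_c = √(μ/r) = 34.00 km/s.
Transfer-orbit speed at the same r (vis-viva, a = a_t): v_t = √[μ(2/r − 1/a_t)] = 45.27 km/s.
Δv₁ = |v_t − v_c| = |45.27 − 34.00| = 11.27 km/s.

Δv₁ = 11.3 km/s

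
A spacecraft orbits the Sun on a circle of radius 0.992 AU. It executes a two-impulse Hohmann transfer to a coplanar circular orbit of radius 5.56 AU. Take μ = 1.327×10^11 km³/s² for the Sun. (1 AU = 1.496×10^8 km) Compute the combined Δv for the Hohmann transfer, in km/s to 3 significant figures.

Δv = 14.7 km/s

In km: r₁ = 0.992 × 1.496×10^8 = 1.484032×10^8 km; r₂ = 5.56 × 1.496×10^8 = 8.31776×10^8 km.
Transfer-ellipse semi-major axis a_t = (r₁ + r₂)/2 = (1.484032×10^8 + 8.31776×10^8)/2 = 4.900896×10^8 km.
Circular speed at r₁: v₁ = √(μ/r₁) = √(1.327×10^11/1.484032×10^8) = 29.902936 km/s.
On the transfer ellipse at r₁, vis-viva equation gives v_p = √[μ(2/r₁ − 1/a_t)] = 38.956441 km/s.
First burn Δv₁ = |v_p − v₁| = 9.054 km/s.
At r₂, v₂ = √(μ/r₂) = 12.6308 km/s.
Transfer-orbit speed at r₂: v_a = √[μ(2/r₂ − 1/a_t)] = 6.95050 km/s.
Second burn Δv₂ = |v₂ − v_a| = 5.680 km/s.
Δv = Δv₁ + Δv₂ = 9.054 + 5.680 = 14.73 km/s.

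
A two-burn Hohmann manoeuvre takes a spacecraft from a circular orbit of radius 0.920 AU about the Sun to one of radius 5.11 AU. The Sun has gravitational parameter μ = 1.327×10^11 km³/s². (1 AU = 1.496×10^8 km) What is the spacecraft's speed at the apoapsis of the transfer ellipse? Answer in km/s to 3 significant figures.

v = 7.28 km/s

In km: r₁ = 0.920 × 1.496×10^8 = 1.37632×10^8 km; r₂ = 5.11 × 1.496×10^8 = 7.64456×10^8 km.
Semi-major axis of the transfer orbit: a_t = (1.37632×10^8 + 7.64456×10^8)/2 = 4.51044×10^8 km.
At apoapsis, r = 7.64456×10^8 km.
Vis-viva: v = √[μ(2/r − 1/a_t)] = √[1.327×10^11 × (2/7.64456×10^8 − 1/4.51044×10^8)] = 7.278 km/s.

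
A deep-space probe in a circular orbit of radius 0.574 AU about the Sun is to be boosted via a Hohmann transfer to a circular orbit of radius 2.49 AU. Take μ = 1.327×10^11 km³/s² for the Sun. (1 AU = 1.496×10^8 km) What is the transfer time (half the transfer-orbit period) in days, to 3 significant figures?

In km: r₁ = 0.574 × 1.496×10^8 = 8.58704×10^7 km; r₂ = 2.49 × 1.496×10^8 = 3.72504×10^8 km.
The Hohmann ellipse has a_t = (r₁ + r₂)/2 = 2.291872×10^8 km.
Half the transfer-orbit period gives t = π√(a_t³/μ) = 2.992×10^7 s.
Converting: 2.992×10^7 s ÷ 86400 s/day = 346 days.

t = 346 days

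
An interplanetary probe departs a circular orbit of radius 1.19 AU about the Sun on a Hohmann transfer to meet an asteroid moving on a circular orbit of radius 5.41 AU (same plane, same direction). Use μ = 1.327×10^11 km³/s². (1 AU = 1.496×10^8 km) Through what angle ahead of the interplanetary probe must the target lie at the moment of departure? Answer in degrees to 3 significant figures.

In km: r₁ = 1.19 × 1.496×10^8 = 1.78024×10^8 km; r₂ = 5.41 × 1.496×10^8 = 8.09336×10^8 km.
The Hohmann ellipse has a_t = (r₁ + r₂)/2 = 4.9368×10^8 km.
The half-period of the transfer ellipse is t = π√(a_t³/μ) = 9.45982×10^7 s.
Target angular speed ω₂ = √(μ/r₂³) = 1.58213×10^-8 rad/s.
Angle swept by the target during transfer: ω₂·t = 1.49667 rad = 85.753°.
The interplanetary probe traverses 180° on the transfer ellipse, so the target must lead by 180° − 85.753° = 94.2°.

φ = 94.2°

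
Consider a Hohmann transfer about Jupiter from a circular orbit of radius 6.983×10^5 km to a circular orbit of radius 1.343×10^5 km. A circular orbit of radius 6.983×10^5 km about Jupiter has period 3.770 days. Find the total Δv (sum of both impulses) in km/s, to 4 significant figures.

Δv = 14.88 km/s

From Kepler's third law T² = 4π²r³/μ at r = 6.983×10^5 km, T = 3.770 days = 3.770 × 86400 s = 3.25728×10^5 s: μ = 4π²r³/T² = 1.26700×10^8 km³/s².
Transfer-ellipse semi-major axis a_t = (r₁ + r₂)/2 = (6.983×10^5 + 1.343×10^5)/2 = 4.163×10^5 km.
Circular speed at r₁: v₁ = √(μ/r₁) = √(1.26700×10^8/6.983×10^5) = 13.47 km/s.
Transfer-orbit speed at r₁ (vis-viva): v_a = √[μ(2/r₁ − 1/a_t)] = 7.651 km/s.
First burn Δv₁ = |v_a − v₁| = 5.819 km/s.
At r₂, v₂ = √(μ/r₂) = 30.715 km/s.
Transfer-orbit speed at r₂: v_p = √[μ(2/r₂ − 1/a_t)] = 39.780 km/s.
Second burn Δv₂ = |v₂ − v_p| = 9.065 km/s.
Δv = Δv₁ + Δv₂ = 5.819 + 9.065 = 14.88 km/s.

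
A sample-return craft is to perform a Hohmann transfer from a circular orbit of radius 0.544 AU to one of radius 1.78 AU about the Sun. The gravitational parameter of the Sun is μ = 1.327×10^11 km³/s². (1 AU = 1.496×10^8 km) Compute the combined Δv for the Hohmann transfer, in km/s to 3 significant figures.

Δv = 16.6 km/s

In km: r₁ = 0.544 × 1.496×10^8 = 8.13824×10^7 km; r₂ = 1.78 × 1.496×10^8 = 2.66288×10^8 km.
The Hohmann ellipse has a_t = (r₁ + r₂)/2 = 1.738352×10^8 km.
At r₁ the circular-orbit speed is v₁ = √(μ/r₁) = 40.3804 km/s.
On the transfer ellipse at r₁, vis-viva gives v_p = √[μ(2/r₁ − 1/a_t)] = 49.9778 km/s.
First burn Δv₁ = |v_p − v₁| = 9.597 km/s.
Circular speed at r₂: v₂ = √(μ/r₂) = 22.323 km/s.
Transfer-orbit speed at r₂: v_a = √[μ(2/r₂ − 1/a_t)] = 15.274 km/s.
Second burn Δv₂ = |v₂ − v_a| = 7.049 km/s.
Δv = Δv₁ + Δv₂ = 9.597 + 7.049 = 16.65 km/s.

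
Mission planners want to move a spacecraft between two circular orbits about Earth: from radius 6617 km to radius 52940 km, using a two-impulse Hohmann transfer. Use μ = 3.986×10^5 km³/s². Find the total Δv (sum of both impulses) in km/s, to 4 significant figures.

Semi-major axis of the transfer orbit: a_t = (6617 + 52940)/2 = 29778.5 km.
Circular speed at r₁: v₁ = √(μ/r₁) = √(3.986×10^5/6617) = 7.761365 km/s.
On the transfer ellipse at r₁, v² = μ(2/r − 1/a) gives v_p = √[μ(2/r₁ − 1/a_t)] = 10.34853 km/s.
First burn Δv₁ = |v_p − v₁| = 2.5872 km/s.
At r₂, v₂ = √(μ/r₂) = 2.7440 km/s.
Transfer-orbit speed at r₂: v_a = √[μ(2/r₂ − 1/a_t)] = 1.2935 km/s.
Second burn Δv₂ = |v₂ − v_a| = 1.4505 km/s.
Total Δv = Δv₁ + Δv₂ = 4.038 km/s.

Δv = 4.038 km/s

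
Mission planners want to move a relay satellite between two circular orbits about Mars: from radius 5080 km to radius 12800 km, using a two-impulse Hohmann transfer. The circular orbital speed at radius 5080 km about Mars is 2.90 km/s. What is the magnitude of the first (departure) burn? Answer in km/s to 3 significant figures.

From the circular-orbit relation v² = μ/r at r = 5080 km: μ = v²r = (2.90)² × 5080 = 42722.8 km³/s².
Transfer-ellipse semi-major axis a_t = (r₁ + r₂)/2 = (5080 + 12800)/2 = 8940 km.
On the circular orbit at r = 5080 km, v_c = √(μ/r) = 2.900 km/s.
Vis-viva on the transfer ellipse at r = 5080 km gives v_t = √[μ(2/r − 1/a_t)] = 3.470 km/s.
Δv₁ = |v_t − v_c| = |3.470 − 2.900| = 0.5700 km/s.

Δv₁ = 0.570 km/s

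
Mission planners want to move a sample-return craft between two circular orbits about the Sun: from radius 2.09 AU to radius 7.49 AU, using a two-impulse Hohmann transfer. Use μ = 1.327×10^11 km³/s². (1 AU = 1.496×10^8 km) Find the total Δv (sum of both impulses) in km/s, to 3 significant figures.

In km: r₁ = 2.09 × 1.496×10^8 = 3.12664×10^8 km; r₂ = 7.49 × 1.496×10^8 = 1.120504×10^9 km.
The Hohmann ellipse has a_t = (r₁ + r₂)/2 = 7.16584×10^8 km.
Circular speed at r₁: v₁ = √(μ/r₁) = √(1.327×10^11/3.12664×10^8) = 20.60 km/s.
Transfer-orbit speed at r₁ (vis-viva): v_p = √[μ(2/r₁ − 1/a_t)] = 25.76 km/s.
First burn Δv₁ = |v_p − v₁| = 5.160 km/s.
Circular speed at r₂: v₂ = √(μ/r₂) = 10.8825 km/s.
Transfer-orbit speed at r₂: v_a = √[μ(2/r₂ − 1/a_t)] = 7.18843 km/s.
Second burn Δv₂ = |v₂ − v_a| = 3.694 km/s.
Total Δv = Δv₁ + Δv₂ = 8.854 km/s.

Δv = 8.85 km/s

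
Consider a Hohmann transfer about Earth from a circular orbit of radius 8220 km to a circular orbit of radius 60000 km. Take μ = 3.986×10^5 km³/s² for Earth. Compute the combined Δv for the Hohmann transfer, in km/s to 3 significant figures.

Δv = 3.58 km/s

The Hohmann ellipse has a_t = (r₁ + r₂)/2 = 34110 km.
Circular speed at r₁: v₁ = √(μ/r₁) = √(3.986×10^5/8220) = 6.964 km/s.
On the transfer ellipse at r₁, vis-viva equation gives v_p = √[μ(2/r₁ − 1/a_t)] = 9.236 km/s.
First burn Δv₁ = |v_p − v₁| = 2.272 km/s.
Circular speed at r₂: v₂ = √(μ/r₂) = 2.577 km/s.
Transfer-orbit speed at r₂: v_a = √[μ(2/r₂ − 1/a_t)] = 1.265 km/s.
Second burn Δv₂ = |v₂ − v_a| = 1.312 km/s.
Δv = Δv₁ + Δv₂ = 2.272 + 1.312 = 3.584 km/s.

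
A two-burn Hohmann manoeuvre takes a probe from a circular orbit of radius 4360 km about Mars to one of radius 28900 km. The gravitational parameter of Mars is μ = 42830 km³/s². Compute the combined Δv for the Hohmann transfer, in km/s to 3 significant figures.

Δv = 1.59 km/s

Semi-major axis of the transfer orbit: a_t = (4360 + 28900)/2 = 16630 km.
At r₁ the circular-orbit speed is v₁ = √(μ/r₁) = 3.13423 km/s.
Transfer-orbit speed at r₁ (v² = μ(2/r − 1/a)): v_p = √[μ(2/r₁ − 1/a_t)] = 4.13175 km/s.
First burn Δv₁ = |v_p − v₁| = 0.99752 km/s.
At r₂, v₂ = √(μ/r₂) = 1.21738 km/s.
Transfer-orbit speed at r₂: v_a = √[μ(2/r₂ − 1/a_t)] = 0.623336 km/s.
Second burn Δv₂ = |v₂ − v_a| = 0.59404 km/s.
Total Δv = Δv₁ + Δv₂ = 1.592 km/s.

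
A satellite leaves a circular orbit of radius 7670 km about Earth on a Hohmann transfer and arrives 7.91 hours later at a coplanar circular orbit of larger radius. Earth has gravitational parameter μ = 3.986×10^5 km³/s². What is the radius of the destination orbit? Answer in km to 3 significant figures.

r₂ = 56300 km

Transfer time t = 7.91 hours = 28476 s, and t = π√(a_t³/μ).
So a_t = (μ t²/π²)^(1/3) = (3.986×10^5 × (28476)² / π²)^(1/3) = 31994 km.
Since a_t = (r₁ + r₂)/2, r₂ = 2a_t − r₁ = 2×31994 − 7670 = 56318 km.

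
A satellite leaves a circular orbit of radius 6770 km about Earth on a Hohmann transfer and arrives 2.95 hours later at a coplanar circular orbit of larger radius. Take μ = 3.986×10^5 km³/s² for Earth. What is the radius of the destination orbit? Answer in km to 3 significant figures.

Transfer time t = 2.95 hours = 10620 s, and t = π√(a_t³/μ).
So a_t = (μ t²/π²)^(1/3) = (3.986×10^5 × (10620)² / π²)^(1/3) = 16577 km.
Since a_t = (r₁ + r₂)/2, r₂ = 2a_t − r₁ = 2×16577 − 6770 = 26384 km.

r₂ = 26400 km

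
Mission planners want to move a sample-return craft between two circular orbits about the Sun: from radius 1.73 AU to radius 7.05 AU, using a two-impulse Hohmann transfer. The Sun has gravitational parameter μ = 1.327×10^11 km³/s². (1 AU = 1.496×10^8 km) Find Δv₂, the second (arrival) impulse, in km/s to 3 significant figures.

Δv₂ = 4.18 km/s

In km: r₁ = 1.73 × 1.496×10^8 = 2.58808×10^8 km; r₂ = 7.05 × 1.496×10^8 = 1.05468×10^9 km.
Semi-major axis of the transfer orbit: a_t = (2.58808×10^8 + 1.05468×10^9)/2 = 6.56744×10^8 km.
On the circular orbit at r = 1.05468×10^9 km, v_c = √(μ/r) = 11.2170 km/s.
Transfer-orbit speed at the same r (vis-viva, a = a_t): v_t = √[μ(2/r − 1/a_t)] = 7.04151 km/s.
Δv₂ = |v_t − v_c| = |7.04151 − 11.2170| = 4.175 km/s.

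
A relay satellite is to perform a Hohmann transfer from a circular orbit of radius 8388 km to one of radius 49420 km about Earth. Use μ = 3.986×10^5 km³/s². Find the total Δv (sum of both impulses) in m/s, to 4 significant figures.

Δv = 3430 m/s

Transfer-ellipse semi-major axis a_t = (r₁ + r₂)/2 = (8388 + 49420)/2 = 28904 km.
Circular speed at r₁: v₁ = √(μ/r₁) = √(3.986×10^5/8388) = 6.8935 km/s.
On the transfer ellipse at r₁, vis-viva equation gives v_p = √[μ(2/r₁ − 1/a_t)] = 9.0139 km/s.
First burn Δv₁ = |v_p − v₁| = 2.120 km/s.
At r₂, v₂ = √(μ/r₂) = 2.840 km/s.
Transfer-orbit speed at r₂: v_a = √[μ(2/r₂ − 1/a_t)] = 1.530 km/s.
Second burn Δv₂ = |v₂ − v_a| = 1.310 km/s.
Total Δv = Δv₁ + Δv₂ = 3.430 km/s.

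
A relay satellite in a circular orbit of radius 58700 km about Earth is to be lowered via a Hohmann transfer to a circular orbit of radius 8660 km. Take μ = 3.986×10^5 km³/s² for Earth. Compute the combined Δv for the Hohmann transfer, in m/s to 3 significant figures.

Δv = 3460 m/s

The Hohmann ellipse has a_t = (r₁ + r₂)/2 = 33680 km.
Circular speed at r₁: v₁ = √(μ/r₁) = √(3.986×10^5/58700) = 2.6059 km/s.
Transfer-orbit speed at r₁ (vis-viva equation): v_a = √[μ(2/r₁ − 1/a_t)] = 1.3214 km/s.
First burn Δv₁ = |v_a − v₁| = 1.2845 km/s.
At r₂, v₂ = √(μ/r₂) = 6.7844 km/s.
Transfer-orbit speed at r₂: v_p = √[μ(2/r₂ − 1/a_t)] = 8.9566 km/s.
Second burn Δv₂ = |v₂ − v_p| = 2.1722 km/s.
Total Δv = Δv₁ + Δv₂ = 3.457 km/s.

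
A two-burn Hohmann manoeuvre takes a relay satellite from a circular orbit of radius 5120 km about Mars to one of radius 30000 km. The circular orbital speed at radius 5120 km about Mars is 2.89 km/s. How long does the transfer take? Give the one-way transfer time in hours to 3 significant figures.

From the circular-orbit relation v² = μ/r at r = 5120 km: μ = v²r = (2.89)² × 5120 = 42762.8 km³/s².
Semi-major axis of the transfer orbit: a_t = (5120 + 30000)/2 = 17560 km.
By Kepler's third law the transfer-orbit period is T = 2π√(a_t³/μ), so t = T/2 = 35350 s.
Converting: 35350 s ÷ 3600 s/hour = 9.82 hours.

t = 9.82 hours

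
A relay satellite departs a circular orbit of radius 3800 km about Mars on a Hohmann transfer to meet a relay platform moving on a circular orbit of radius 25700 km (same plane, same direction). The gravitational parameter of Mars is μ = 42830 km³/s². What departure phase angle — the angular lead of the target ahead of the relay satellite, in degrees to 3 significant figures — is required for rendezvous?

φ = 102°

Transfer-ellipse semi-major axis a_t = (r₁ + r₂)/2 = (3800 + 25700)/2 = 14750 km.
The half-period of the transfer ellipse is t = π√(a_t³/μ) = 27193.4 s.
Target angular speed ω₂ = √(μ/r₂³) = 5.02313×10^-5 rad/s.
Angle swept by the target during transfer: ω₂·t = 1.36596 rad = 78.26°.
Arrival is 180° from departure on the ellipse, so φ = 180° − 78.26° = 102°.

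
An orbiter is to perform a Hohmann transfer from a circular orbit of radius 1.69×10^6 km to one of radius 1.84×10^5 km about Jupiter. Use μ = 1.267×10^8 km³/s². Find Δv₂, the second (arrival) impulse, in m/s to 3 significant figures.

The Hohmann ellipse has a_t = (r₁ + r₂)/2 = 9.370×10^5 km.
On the circular orbit at r = 1.840×10^5 km, v_c = √(μ/r) = 26.24 km/s.
Vis-viva on the transfer ellipse at r = 1.840×10^5 km gives v_t = √[μ(2/r − 1/a_t)] = 35.24 km/s.
Δv₂ = |v_t − v_c| = |35.24 − 26.24| = 9.000 km/s.

Δv₂ = 9000 m/s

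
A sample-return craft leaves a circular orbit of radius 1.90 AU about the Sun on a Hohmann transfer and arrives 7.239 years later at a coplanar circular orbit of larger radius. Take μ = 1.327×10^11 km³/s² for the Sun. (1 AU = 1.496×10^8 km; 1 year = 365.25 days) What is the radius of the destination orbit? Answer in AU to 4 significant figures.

r₂ = 9.980 AU

In km: r₁ = 1.90 × 1.496×10^8 = 2.8424×10^8 km.
Transfer time t = 7.239 years × 365.25 × 86400 s = 2.284454664×10^8 s, and t = π√(a_t³/μ).
So a_t = (μ t²/π²)^(1/3) = (1.327×10^11 × (2.284454664×10^8)² / π²)^(1/3) = 8.8861×10^8 km.
Since a_t = (r₁ + r₂)/2, r₂ = 2a_t − r₁ = 2×8.8861×10^8 − 2.8424×10^8 = 1.49298×10^9 km.
In AU: r₂ = 1.49298×10^9 / 1.496×10^8 = 9.980 AU.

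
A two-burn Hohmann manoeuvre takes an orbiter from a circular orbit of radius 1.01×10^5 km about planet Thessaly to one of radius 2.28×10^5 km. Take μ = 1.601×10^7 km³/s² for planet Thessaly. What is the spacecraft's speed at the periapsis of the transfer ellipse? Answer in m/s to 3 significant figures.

v = 14800 m/s

The Hohmann ellipse has a_t = (r₁ + r₂)/2 = 1.645×10^5 km.
The periapsis of the transfer ellipse is at r = 1.010×10^5 km.
Applying v² = μ(2/r − 1/a_t): v = 14.82 km/s.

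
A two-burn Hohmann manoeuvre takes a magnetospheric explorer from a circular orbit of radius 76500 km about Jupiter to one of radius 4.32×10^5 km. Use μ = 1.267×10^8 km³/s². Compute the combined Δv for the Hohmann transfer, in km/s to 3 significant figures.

Δv = 20.1 km/s

Transfer-ellipse semi-major axis a_t = (r₁ + r₂)/2 = (76500 + 4.320×10^5)/2 = 2.5425×10^5 km.
Circular speed at r₁: v₁ = √(μ/r₁) = √(1.267×10^8/76500) = 40.70 km/s.
Transfer-orbit speed at r₁ (vis-viva): v_p = √[μ(2/r₁ − 1/a_t)] = 53.05 km/s.
First burn Δv₁ = |v_p − v₁| = 12.35 km/s.
At r₂, v₂ = √(μ/r₂) = 17.126 km/s.
Transfer-orbit speed at r₂: v_a = √[μ(2/r₂ − 1/a_t)] = 9.3939 km/s.
Second burn Δv₂ = |v₂ − v_a| = 7.732 km/s.
Total Δv = Δv₁ + Δv₂ = 20.08 km/s.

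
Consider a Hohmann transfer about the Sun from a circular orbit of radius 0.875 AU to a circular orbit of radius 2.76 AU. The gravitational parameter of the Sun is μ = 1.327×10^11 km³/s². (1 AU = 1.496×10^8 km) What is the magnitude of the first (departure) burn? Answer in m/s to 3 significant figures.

In km: r₁ = 0.875 × 1.496×10^8 = 1.309×10^8 km; r₂ = 2.76 × 1.496×10^8 = 4.12896×10^8 km.
The Hohmann ellipse has a_t = (r₁ + r₂)/2 = 2.71898×10^8 km.
On the circular orbit at r = 1.309×10^8 km, v_c = √(μ/r) = 31.8395 km/s.
Vis-viva on the transfer ellipse at r = 1.309×10^8 km gives v_t = √[μ(2/r − 1/a_t)] = 39.2358 km/s.
Δv₁ = |v_t − v_c| = |39.2358 − 31.8395| = 7.396 km/s.

Δv₁ = 7400 m/s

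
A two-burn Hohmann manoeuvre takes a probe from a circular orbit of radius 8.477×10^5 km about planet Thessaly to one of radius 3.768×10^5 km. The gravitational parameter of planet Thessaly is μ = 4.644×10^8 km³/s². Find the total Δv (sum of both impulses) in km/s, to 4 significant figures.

Semi-major axis of the transfer orbit: a_t = (8.477×10^5 + 3.768×10^5)/2 = 6.1225×10^5 km.
Circular speed at r₁: v₁ = √(μ/r₁) = √(4.644×10^8/8.477×10^5) = 23.406 km/s.
On the transfer ellipse at r₁, vis-viva equation gives v_a = √[μ(2/r₁ − 1/a_t)] = 18.362 km/s.
First burn Δv₁ = |v_a − v₁| = 5.044 km/s.
At r₂, v₂ = √(μ/r₂) = 35.106753 km/s.
Transfer-orbit speed at r₂: v_p = √[μ(2/r₂ − 1/a_t)] = 41.309254 km/s.
Second burn Δv₂ = |v₂ − v_p| = 6.203 km/s.
Δv = Δv₁ + Δv₂ = 5.044 + 6.203 = 11.25 km/s.

Δv = 11.25 km/s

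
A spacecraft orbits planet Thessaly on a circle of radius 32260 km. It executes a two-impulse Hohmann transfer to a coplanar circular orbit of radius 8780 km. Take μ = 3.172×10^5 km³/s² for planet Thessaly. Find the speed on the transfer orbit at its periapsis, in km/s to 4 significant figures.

The Hohmann ellipse has a_t = (r₁ + r₂)/2 = 20520 km.
The periapsis of the transfer ellipse is at r = 8780 km.
Applying v² = μ(2/r − 1/a_t): v = 7.536 km/s.

v = 7.536 km/s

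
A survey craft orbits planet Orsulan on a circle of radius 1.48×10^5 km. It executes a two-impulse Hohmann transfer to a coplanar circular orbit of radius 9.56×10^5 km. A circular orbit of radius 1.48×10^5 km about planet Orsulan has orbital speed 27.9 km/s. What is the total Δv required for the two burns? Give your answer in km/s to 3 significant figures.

From the circular-orbit relation v² = μ/r at r = 1.48×10^5 km: μ = v²r = (27.9)² × 1.48×10^5 = 1.15205×10^8 km³/s².
Transfer-ellipse semi-major axis a_t = (r₁ + r₂)/2 = (1.480×10^5 + 9.560×10^5)/2 = 5.520×10^5 km.
Circular speed at r₁: v₁ = √(μ/r₁) = √(1.15205×10^8/1.480×10^5) = 27.900 km/s.
Transfer-orbit speed at r₁ (v² = μ(2/r − 1/a)): v_p = √[μ(2/r₁ − 1/a_t)] = 36.717 km/s.
First burn Δv₁ = |v_p − v₁| = 8.817 km/s.
At r₂, v₂ = √(μ/r₂) = 10.9776 km/s.
Transfer-orbit speed at r₂: v_a = √[μ(2/r₂ − 1/a_t)] = 5.68417 km/s.
Second burn Δv₂ = |v₂ − v_a| = 5.293 km/s.
Δv = Δv₁ + Δv₂ = 8.817 + 5.293 = 14.11 km/s.

Δv = 14.1 km/s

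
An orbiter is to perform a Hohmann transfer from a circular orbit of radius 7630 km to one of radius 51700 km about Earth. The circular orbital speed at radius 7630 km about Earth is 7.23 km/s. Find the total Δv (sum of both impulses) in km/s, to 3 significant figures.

From the circular-orbit relation v² = μ/r at r = 7630 km: μ = v²r = (7.23)² × 7630 = 3.98842×10^5 km³/s².
The Hohmann ellipse has a_t = (r₁ + r₂)/2 = 29665 km.
At r₁ the circular-orbit speed is v₁ = √(μ/r₁) = 7.230 km/s.
On the transfer ellipse at r₁, vis-viva equation gives v_p = √[μ(2/r₁ − 1/a_t)] = 9.545 km/s.
First burn Δv₁ = |v_p − v₁| = 2.315 km/s.
Circular speed at r₂: v₂ = √(μ/r₂) = 2.778 km/s.
Transfer-orbit speed at r₂: v_a = √[μ(2/r₂ − 1/a_t)] = 1.409 km/s.
Second burn Δv₂ = |v₂ − v_a| = 1.369 km/s.
Total Δv = Δv₁ + Δv₂ = 3.684 km/s.

Δv = 3.68 km/s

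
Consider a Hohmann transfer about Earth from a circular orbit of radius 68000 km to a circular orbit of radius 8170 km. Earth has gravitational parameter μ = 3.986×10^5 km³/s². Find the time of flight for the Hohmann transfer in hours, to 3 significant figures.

t = 10.3 hours

Semi-major axis of the transfer orbit: a_t = (68000 + 8170)/2 = 38085 km.
By Kepler's third law the transfer-orbit period is T = 2π√(a_t³/μ), so t = T/2 = 36980 s.
Converting: 36980 s ÷ 3600 s/hour = 10.3 hours.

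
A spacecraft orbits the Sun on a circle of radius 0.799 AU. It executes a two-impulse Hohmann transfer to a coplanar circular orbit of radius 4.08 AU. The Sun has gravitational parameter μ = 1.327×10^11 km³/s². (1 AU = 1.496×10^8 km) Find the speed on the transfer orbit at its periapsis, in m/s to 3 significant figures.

In km: r₁ = 0.799 × 1.496×10^8 = 1.195304×10^8 km; r₂ = 4.08 × 1.496×10^8 = 6.10368×10^8 km.
Semi-major axis of the transfer orbit: a_t = (1.195304×10^8 + 6.10368×10^8)/2 = 3.649492×10^8 km.
At periapsis, r = 1.195304×10^8 km.
Vis-viva: v = √[μ(2/r − 1/a_t)] = √[1.327×10^11 × (2/1.195304×10^8 − 1/3.649492×10^8)] = 43.09 km/s.

v = 43100 m/s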